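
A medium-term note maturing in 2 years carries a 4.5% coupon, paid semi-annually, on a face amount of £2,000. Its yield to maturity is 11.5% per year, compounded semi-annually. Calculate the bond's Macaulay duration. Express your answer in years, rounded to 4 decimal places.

1.9299 years

Periodic yield y = 0.0575. Discount each cash flow and weight by its period:
  t   CF        PV=CF/(1+0.0575)^t    t·PV
  1        45.00        42.5532        42.5532
  2        45.00        40.2394        80.4788
  3        45.00        38.0515       114.1544
  4     2,045.00     1,635.2035     6,540.8140
  Σ                  1,756.0476     6,778.0004
Price P = Σ PV = 1,756.0476.
Macaulay duration = Σ(t·PV) / P = 6,778.0004 / 1,756.0476 = 3.85980 half-year periods.
In years: 3.85980 / 2 = 1.92990 years.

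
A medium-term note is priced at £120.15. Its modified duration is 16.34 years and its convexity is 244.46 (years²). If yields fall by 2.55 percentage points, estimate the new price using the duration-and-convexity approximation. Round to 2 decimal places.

Duration effect: -D_mod·Δy = -16.34 × (-0.0255) = +0.416670
Convexity effect: ½·C·(Δy)² = 0.5 × 244.46 × (-0.0255)² = +0.0794800575
ΔP/P ≈ +0.416670 + 0.0794800575 = +0.4961500575
New price ≈ 120.15 × (1 + 0.4961500575) = 179.762429408625.

£179.76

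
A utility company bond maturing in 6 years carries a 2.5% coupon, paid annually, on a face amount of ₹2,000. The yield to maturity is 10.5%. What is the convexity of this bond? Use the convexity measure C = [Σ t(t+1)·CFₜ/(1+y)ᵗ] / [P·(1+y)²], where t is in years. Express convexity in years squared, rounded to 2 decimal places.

With y = 0.105:
  t   CF        PV=CF/(1+0.105)^t    t·PV        t(t+1)·PV
  1        50.00        45.2489        45.2489          90.4977
  2        50.00        40.9492        81.8984         245.6952
  3        50.00        37.0581       111.1743         444.6972
  4        50.00        33.5367       134.1470         670.7349
  5        50.00        30.3500       151.7500         910.4998
  6     2,050.00     1,126.1084     6,756.6503      47,296.5522
  Σ                  1,313.2513     7,280.8688      49,658.6771
P = 1,313.2513.
Convexity = Σ t(t+1)·PV / [P·(1+y)²] = 49,658.6771 / (1,313.2513 × 1.221025) = 30.96868.

30.97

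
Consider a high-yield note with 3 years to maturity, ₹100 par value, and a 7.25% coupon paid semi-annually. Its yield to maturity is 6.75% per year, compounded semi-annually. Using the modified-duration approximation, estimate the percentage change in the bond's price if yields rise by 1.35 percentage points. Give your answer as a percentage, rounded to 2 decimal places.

-3.59%

Periodic yield y = 0.03375. Modified duration first:
  t   CF        PV=CF/(1+0.03375)^t    t·PV
  1        3.625         3.5067         3.5067
  2        3.625         3.3922         6.7843
  3        3.625         3.2814         9.8443
  4        3.625         3.1743        12.6971
  5        3.625         3.0707        15.3533
  6      103.625        84.9125       509.4747
  Σ                    101.3376       557.6604
P = 101.3376; D_Mac = 5.50299 half-year periods = 2.75150 yrs; D_mod = 2.75150/(1+0.03375) = 2.66167 yrs.
ΔP/P ≈ -D_mod · Δy = -2.66167 × (+0.0135) = -0.035932 = -3.5932%.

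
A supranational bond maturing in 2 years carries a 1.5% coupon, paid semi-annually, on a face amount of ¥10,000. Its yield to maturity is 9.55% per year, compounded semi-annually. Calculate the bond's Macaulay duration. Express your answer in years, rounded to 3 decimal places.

1.976 years

Periodic yield y = 0.04775. Discount each cash flow and weight by its period:
  t   CF        PV=CF/(1+0.04775)^t    t·PV
  1        75.00        71.5820        71.5820
  2        75.00        68.3197       136.6394
  3        75.00        65.2061       195.6183
  4    10,075.00     8,360.1559    33,440.6236
  Σ                  8,565.2637    33,844.4633
Price P = Σ PV = 8,565.2637.
Macaulay duration = Σ(t·PV) / P = 33,844.4633 / 8,565.2637 = 3.95136 half-year periods.
In years: 3.95136 / 2 = 1.97568 years.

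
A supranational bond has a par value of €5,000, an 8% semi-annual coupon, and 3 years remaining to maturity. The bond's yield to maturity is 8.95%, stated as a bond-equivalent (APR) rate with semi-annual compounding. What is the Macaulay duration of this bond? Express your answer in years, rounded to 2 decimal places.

Periodic yield y = 0.04475. Discount each cash flow and weight by its period:
  t   CF        PV=CF/(1+0.04475)^t    t·PV
  1       200.00       191.4334       191.4334
  2       200.00       183.2337       366.4673
  3       200.00       175.3852       526.1555
  4       200.00       167.8729       671.4914
  5       200.00       160.6823       803.4116
  6     5,200.00     3,998.7943    23,992.7658
  Σ                  4,877.4017    26,551.7250
Price P = Σ PV = 4,877.4017.
Macaulay duration = Σ(t·PV) / P = 26,551.7250 / 4,877.4017 = 5.44383 half-year periods.
In years: 5.44383 / 2 = 2.72191 years.

2.72 years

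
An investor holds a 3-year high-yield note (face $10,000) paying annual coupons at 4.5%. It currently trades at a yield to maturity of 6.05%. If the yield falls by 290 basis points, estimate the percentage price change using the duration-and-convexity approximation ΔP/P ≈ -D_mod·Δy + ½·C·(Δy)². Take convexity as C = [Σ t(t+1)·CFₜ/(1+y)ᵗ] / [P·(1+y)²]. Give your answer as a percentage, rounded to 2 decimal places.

With y = 0.0605:
  t   CF        PV=CF/(1+0.0605)^t    t·PV        t(t+1)·PV
  1       450.00       424.3281       424.3281         848.6563
  2       450.00       400.1208       800.2417       2,400.7250
  3    10,450.00     8,761.6171    26,284.8514     105,139.4057
  Σ                  9,586.0661    27,509.4213     108,388.7870
P = 9,586.0661; D_Mac = 2.86973 yrs; D_mod = 2.70602 yrs; C = 10.05362.
Duration effect: -2.70602 × (-0.029) = +0.078474
Convexity effect: 0.5 × 10.05362 × (-0.029)² = +0.0042275
ΔP/P ≈ +0.078474 + 0.0042275 = +0.082702 = +8.2702%.

+8.27%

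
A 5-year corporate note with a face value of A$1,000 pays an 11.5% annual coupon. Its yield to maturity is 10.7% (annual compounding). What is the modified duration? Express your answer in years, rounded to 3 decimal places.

Periodic yield y = 0.107. First find Macaulay duration:
  t   CF        PV=CF/(1+0.107)^t    t·PV
  1       115.00       103.8844       103.8844
  2       115.00        93.8432       187.6863
  3       115.00        84.7725       254.3175
  4       115.00        76.5786       306.3144
  5     1,115.00       670.7131     3,353.5653
  Σ                  1,029.7917     4,205.7678
P = 1,029.7917; Macaulay duration = 4,205.7678 / 1,029.7917 = 4.08410 years.
Modified duration = D_Mac / (1 + y) = 4.08410 / 1.107 = 3.68934 years.

3.689 years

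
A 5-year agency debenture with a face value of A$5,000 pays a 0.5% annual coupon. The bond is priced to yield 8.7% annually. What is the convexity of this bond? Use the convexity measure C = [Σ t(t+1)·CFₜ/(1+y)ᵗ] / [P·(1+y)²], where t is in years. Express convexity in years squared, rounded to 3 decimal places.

24.971

With y = 0.087:
  t   CF        PV=CF/(1+0.087)^t    t·PV        t(t+1)·PV
  1        25.00        22.9991        22.9991          45.9982
  2        25.00        21.1583        42.3166         126.9498
  3        25.00        19.4649        58.3946         233.5784
  4        25.00        17.9070        71.6278         358.1392
  5     5,025.00     3,311.2224    16,556.1118      99,336.6707
  Σ                  3,392.7516    16,751.4499     100,101.3362
P = 3,392.7516.
Convexity = Σ t(t+1)·PV / [P·(1+y)²] = 100,101.3362 / (3,392.7516 × 1.181569) = 24.97059.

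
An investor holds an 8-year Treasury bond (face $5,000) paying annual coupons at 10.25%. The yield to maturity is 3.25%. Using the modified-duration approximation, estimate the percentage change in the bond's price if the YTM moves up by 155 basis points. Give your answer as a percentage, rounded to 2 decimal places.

Periodic yield y = 0.0325. Modified duration first:
  t   CF        PV=CF/(1+0.0325)^t    t·PV
  1       512.50       496.3680       496.3680
  2       512.50       480.7439       961.4877
  3       512.50       465.6115     1,396.8345
  4       512.50       450.9554     1,803.8218
  5       512.50       436.7607     2,183.8036
  6       512.50       423.0128     2,538.0768
  7       512.50       409.6976     2,867.8834
  8     5,512.50     4,268.0365    34,144.2916
  Σ                  7,431.1864    46,392.5673
P = 7,431.1864; D_Mac = 6.24296 yrs; D_mod = 6.24296/(1+0.0325) = 6.04645 yrs.
ΔP/P ≈ -D_mod · Δy = -6.04645 × (+0.0155) = -0.093720 = -9.3720%.

-9.37%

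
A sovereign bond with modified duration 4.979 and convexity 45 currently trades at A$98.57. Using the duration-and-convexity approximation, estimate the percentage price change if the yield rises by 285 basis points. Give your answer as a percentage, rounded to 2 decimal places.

Duration effect: -D_mod·Δy = -4.979 × (+0.0285) = -0.1419015
Convexity effect: ½·C·(Δy)² = 0.5 × 45 × (0.0285)² = +0.018275625
ΔP/P ≈ -0.1419015 + 0.018275625 = -0.123625875
= -12.3625875%.

-12.36%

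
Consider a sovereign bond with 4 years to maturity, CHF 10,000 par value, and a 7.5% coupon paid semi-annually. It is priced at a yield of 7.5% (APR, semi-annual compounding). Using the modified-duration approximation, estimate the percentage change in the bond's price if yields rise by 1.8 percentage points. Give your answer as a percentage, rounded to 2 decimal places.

Periodic yield y = 0.0375. Modified duration first:
  t   CF        PV=CF/(1+0.0375)^t    t·PV
  1       375.00       361.4458       361.4458
  2       375.00       348.3815       696.7630
  3       375.00       335.7894     1,007.3681
  4       375.00       323.6524     1,294.6096
  5       375.00       311.9541     1,559.7707
  6       375.00       300.6787     1,804.0721
  7       375.00       289.8108     2,028.6754
  8    10,375.00     7,728.2874    61,826.2989
  Σ                 10,000.0000    70,579.0036
P = 10,000.0000; D_Mac = 7.05790 half-year periods = 3.52895 yrs; D_mod = 3.52895/(1+0.0375) = 3.40140 yrs.
ΔP/P ≈ -D_mod · Δy = -3.40140 × (+0.018) = -0.061225 = -6.1225%.

-6.12%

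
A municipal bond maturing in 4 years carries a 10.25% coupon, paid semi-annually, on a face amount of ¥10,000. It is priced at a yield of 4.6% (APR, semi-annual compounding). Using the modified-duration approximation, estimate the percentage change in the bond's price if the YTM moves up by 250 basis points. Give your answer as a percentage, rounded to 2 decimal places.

-8.41%

Periodic yield y = 0.023. Modified duration first:
  t   CF        PV=CF/(1+0.023)^t    t·PV
  1       512.50       500.9775       500.9775
  2       512.50       489.7141       979.4282
  3       512.50       478.7039     1,436.1117
  4       512.50       467.9413     1,871.7650
  5       512.50       457.4206     2,287.1029
  6       512.50       447.1364     2,682.8187
  7       512.50       437.0835     3,059.5847
  8    10,512.50     8,763.9711    70,111.7692
  Σ                 12,042.9485    82,929.5578
P = 12,042.9485; D_Mac = 6.88615 half-year periods = 3.44308 yrs; D_mod = 3.44308/(1+0.023) = 3.36567 yrs.
ΔP/P ≈ -D_mod · Δy = -3.36567 × (+0.025) = -0.084142 = -8.4142%.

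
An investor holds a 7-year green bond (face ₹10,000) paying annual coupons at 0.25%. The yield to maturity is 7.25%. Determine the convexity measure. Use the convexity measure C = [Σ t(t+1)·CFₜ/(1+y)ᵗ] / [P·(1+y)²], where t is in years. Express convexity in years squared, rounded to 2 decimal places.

48.05

With y = 0.0725:
  t   CF        PV=CF/(1+0.0725)^t    t·PV        t(t+1)·PV
  1        25.00        23.3100        23.3100          46.6200
  2        25.00        21.7343        43.4686         130.4057
  3        25.00        20.2651        60.7952         243.1808
  4        25.00        18.8952        75.5807         377.9034
  5        25.00        17.6179        88.0894         528.5362
  6        25.00        16.4269        98.5615         689.9307
  7    10,025.00     6,141.9076    42,993.3529     343,946.8230
  Σ                  6,260.1569    43,383.1583     345,963.4000
P = 6,260.1569.
Convexity = Σ t(t+1)·PV / [P·(1+y)²] = 345,963.4000 / (6,260.1569 × 1.150256) = 48.04524.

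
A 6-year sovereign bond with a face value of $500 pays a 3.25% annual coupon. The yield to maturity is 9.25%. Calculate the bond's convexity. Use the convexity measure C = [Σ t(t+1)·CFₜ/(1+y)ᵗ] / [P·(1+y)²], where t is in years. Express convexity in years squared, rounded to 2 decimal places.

With y = 0.0925:
  t   CF        PV=CF/(1+0.0925)^t    t·PV        t(t+1)·PV
  1        16.25        14.8741        14.8741          29.7483
  2        16.25        13.6148        27.2296          81.6887
  3        16.25        12.4620        37.3861         149.5444
  4        16.25        11.4069        45.6276         228.1380
  5        16.25        10.4411        52.2055         313.2329
  6       516.25       303.6207     1,821.7243      12,752.0698
  Σ                    366.4197     1,999.0471      13,554.4221
P = 366.4197.
Convexity = Σ t(t+1)·PV / [P·(1+y)²] = 13,554.4221 / (366.4197 × 1.193556) = 30.99270.

30.99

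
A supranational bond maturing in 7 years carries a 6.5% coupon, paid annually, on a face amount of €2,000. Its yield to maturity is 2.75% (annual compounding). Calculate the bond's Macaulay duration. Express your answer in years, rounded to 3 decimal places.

5.972 years

Periodic yield y = 0.0275. Discount each cash flow and weight by its year:
  t   CF        PV=CF/(1+0.0275)^t    t·PV
  1       130.00       126.5207       126.5207
  2       130.00       123.1345       246.2690
  3       130.00       119.8389       359.5167
  4       130.00       116.6315       466.5262
  5       130.00       113.5100       567.5501
  6       130.00       110.4720       662.8322
  7     2,130.00     1,761.5979    12,331.1855
  Σ                  2,471.7056    14,760.4004
Price P = Σ PV = 2,471.7056.
Macaulay duration = Σ(t·PV) / P = 14,760.4004 / 2,471.7056 = 5.97175 years.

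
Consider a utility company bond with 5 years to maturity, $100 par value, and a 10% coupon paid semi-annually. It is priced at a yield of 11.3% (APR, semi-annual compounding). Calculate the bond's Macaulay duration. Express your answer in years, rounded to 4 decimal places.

Periodic yield y = 0.0565. Discount each cash flow and weight by its period:
  t   CF        PV=CF/(1+0.0565)^t    t·PV
  1         5.00         4.7326         4.7326
  2         5.00         4.4795         8.9590
  3         5.00         4.2400        12.7199
  4         5.00         4.0132        16.0528
  5         5.00         3.7986        18.9930
  6         5.00         3.5954        21.5727
  7         5.00         3.4032        23.8222
  8         5.00         3.2212        25.7694
  9         5.00         3.0489        27.4402
  10      105.00        60.6030       606.0302
  Σ                     95.1356       766.0920
Price P = Σ PV = 95.1356.
Macaulay duration = Σ(t·PV) / P = 766.0920 / 95.1356 = 8.05263 half-year periods.
In years: 8.05263 / 2 = 4.02632 years.

4.0263 years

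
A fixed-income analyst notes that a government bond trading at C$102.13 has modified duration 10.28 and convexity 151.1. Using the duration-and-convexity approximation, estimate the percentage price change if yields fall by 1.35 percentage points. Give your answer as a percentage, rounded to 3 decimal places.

Duration effect: -D_mod·Δy = -10.28 × (-0.0135) = +0.138780
Convexity effect: ½·C·(Δy)² = 0.5 × 151.1 × (-0.0135)² = +0.0137689875
ΔP/P ≈ +0.138780 + 0.0137689875 = +0.1525489875
= +15.25489875%.

+15.255%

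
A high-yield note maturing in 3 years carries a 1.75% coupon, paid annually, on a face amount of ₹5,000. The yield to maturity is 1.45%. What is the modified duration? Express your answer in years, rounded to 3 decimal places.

Periodic yield y = 0.0145. First find Macaulay duration:
  t   CF        PV=CF/(1+0.0145)^t    t·PV
  1        87.50        86.2494        86.2494
  2        87.50        85.0166       170.0333
  3     5,087.50     4,872.4598    14,617.3795
  Σ                  5,043.7259    14,873.6622
P = 5,043.7259; Macaulay duration = 14,873.6622 / 5,043.7259 = 2.94894 years.
Modified duration = D_Mac / (1 + y) = 2.94894 / 1.0145 = 2.90679 years.

2.907 years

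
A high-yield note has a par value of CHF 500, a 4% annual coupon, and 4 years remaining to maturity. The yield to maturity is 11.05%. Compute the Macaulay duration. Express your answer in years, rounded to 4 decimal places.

3.7413 years

Periodic yield y = 0.1105. Discount each cash flow and weight by its year:
  t   CF        PV=CF/(1+0.1105)^t    t·PV
  1        20.00        18.0099        18.0099
  2        20.00        16.2178        32.4357
  3        20.00        14.6041        43.8123
  4       520.00       341.9236     1,367.6944
  Σ                    390.7554     1,461.9523
Price P = Σ PV = 390.7554.
Macaulay duration = Σ(t·PV) / P = 1,461.9523 / 390.7554 = 3.74135 years.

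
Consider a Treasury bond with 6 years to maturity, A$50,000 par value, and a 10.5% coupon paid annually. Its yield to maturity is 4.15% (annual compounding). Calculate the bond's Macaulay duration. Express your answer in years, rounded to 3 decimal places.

Periodic yield y = 0.0415. Discount each cash flow and weight by its year:
  t   CF        PV=CF/(1+0.0415)^t    t·PV
  1     5,250.00     5,040.8065     5,040.8065
  2     5,250.00     4,839.9487     9,679.8973
  3     5,250.00     4,647.0942    13,941.2827
  4     5,250.00     4,461.9244    17,847.6975
  5     5,250.00     4,284.1329    21,420.6644
  6    55,250.00    43,288.9086   259,733.4517
  Σ                 66,562.8153   327,663.8002
Price P = Σ PV = 66,562.8153.
Macaulay duration = Σ(t·PV) / P = 327,663.8002 / 66,562.8153 = 4.92263 years.

4.923 years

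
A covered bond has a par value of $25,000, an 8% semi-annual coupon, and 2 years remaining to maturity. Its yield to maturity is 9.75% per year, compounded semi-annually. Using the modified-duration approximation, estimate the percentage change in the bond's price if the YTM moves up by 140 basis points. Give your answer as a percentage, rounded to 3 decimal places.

Periodic yield y = 0.04875. Modified duration first:
  t   CF        PV=CF/(1+0.04875)^t    t·PV
  1     1,000.00       953.5161       953.5161
  2     1,000.00       909.1929     1,818.3859
  3     1,000.00       866.9301     2,600.7903
  4    26,000.00    21,492.4266    85,969.7065
  Σ                 24,222.0657    91,342.3987
P = 24,222.0657; D_Mac = 3.77104 half-year periods = 1.88552 yrs; D_mod = 1.88552/(1+0.04875) = 1.79787 yrs.
ΔP/P ≈ -D_mod · Δy = -1.79787 × (+0.014) = -0.025170 = -2.5170%.

-2.517%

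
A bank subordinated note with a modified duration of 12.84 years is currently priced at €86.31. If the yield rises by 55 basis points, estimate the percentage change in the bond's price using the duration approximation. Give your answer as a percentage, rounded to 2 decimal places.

-7.06%

Duration approximation: ΔP/P ≈ -D_mod · Δy = -12.84 × (+0.0055) = -0.070620.
As a percentage: -7.0620%.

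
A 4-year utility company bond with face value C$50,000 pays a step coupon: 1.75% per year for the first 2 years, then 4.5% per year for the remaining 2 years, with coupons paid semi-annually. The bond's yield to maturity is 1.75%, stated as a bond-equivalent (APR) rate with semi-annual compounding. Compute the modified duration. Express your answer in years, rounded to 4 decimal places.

3.8158 years

Periodic yield y = 0.00875. First find Macaulay duration:
  t   CF        PV=CF/(1+0.00875)^t    t·PV
  1       437.50       433.7051       433.7051
  2       437.50       429.9431       859.8862
  3       437.50       426.2137     1,278.6411
  4       437.50       422.5167     1,690.0668
  5     1,125.00     1,077.0473     5,385.2366
  6     1,125.00     1,067.7049     6,406.2294
  7     1,125.00     1,058.4435     7,409.1046
  8    51,125.00    47,683.1502   381,465.2013
  Σ                 52,598.7245   404,928.0711
P = 52,598.7245; Macaulay duration = 404,928.0711 / 52,598.7245 = 7.69844 half-year periods = 3.84922 years.
Modified duration = D_Mac / (1 + y) = 3.84922 / 1.00875 = 3.81583 years.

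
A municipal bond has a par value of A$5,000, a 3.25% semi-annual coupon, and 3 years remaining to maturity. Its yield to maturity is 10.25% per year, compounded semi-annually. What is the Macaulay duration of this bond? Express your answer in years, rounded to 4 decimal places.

2.8680 years

Periodic yield y = 0.05125. Discount each cash flow and weight by its period:
  t   CF        PV=CF/(1+0.05125)^t    t·PV
  1        81.25        77.2889        77.2889
  2        81.25        73.5210       147.0420
  3        81.25        69.9367       209.8102
  4        81.25        66.5272       266.1089
  5        81.25        63.2839       316.4196
  6     5,081.25     3,764.7359    22,588.4151
  Σ                  4,115.2936    23,605.0847
Price P = Σ PV = 4,115.2936.
Macaulay duration = Σ(t·PV) / P = 23,605.0847 / 4,115.2936 = 5.73594 half-year periods.
In years: 5.73594 / 2 = 2.86797 years.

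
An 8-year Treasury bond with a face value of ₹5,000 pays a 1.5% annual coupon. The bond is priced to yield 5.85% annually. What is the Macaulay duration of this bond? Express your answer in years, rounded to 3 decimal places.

7.511 years

Periodic yield y = 0.0585. Discount each cash flow and weight by its year:
  t   CF        PV=CF/(1+0.0585)^t    t·PV
  1        75.00        70.8550        70.8550
  2        75.00        66.9390       133.8781
  3        75.00        63.2395       189.7186
  4        75.00        59.7445       238.9779
  5        75.00        56.4426       282.2130
  6        75.00        53.3232       319.9391
  7        75.00        50.3762       352.6333
  8     5,075.00     3,220.3950    25,763.1602
  Σ                  3,641.3150    27,351.3752
Price P = Σ PV = 3,641.3150.
Macaulay duration = Σ(t·PV) / P = 27,351.3752 / 3,641.3150 = 7.51140 years.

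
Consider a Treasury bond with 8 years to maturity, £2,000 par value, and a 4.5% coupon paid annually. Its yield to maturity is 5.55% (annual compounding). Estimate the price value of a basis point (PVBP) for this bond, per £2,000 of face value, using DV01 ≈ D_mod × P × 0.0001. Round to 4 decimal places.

Periodic yield y = 0.0555.
  t   CF        PV=CF/(1+0.0555)^t    t·PV
  1        90.00        85.2676        85.2676
  2        90.00        80.7841       161.5683
  3        90.00        76.5364       229.6091
  4        90.00        72.5119       290.0478
  5        90.00        68.6991       343.4957
  6        90.00        65.0868       390.5209
  7        90.00        61.6644       431.6511
  8     2,090.00     1,356.6893    10,853.5140
  Σ                  1,867.2397    12,785.6746
P = 1,867.2397; D_Mac = 6.84737 yrs; D_mod = 6.48732 yrs.
DV01 ≈ 6.48732 × 1,867.2397 × 0.0001 = 1.211338.

£1.2113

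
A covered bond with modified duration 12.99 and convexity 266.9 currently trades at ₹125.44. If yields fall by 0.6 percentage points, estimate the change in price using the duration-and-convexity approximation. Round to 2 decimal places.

+₹10.38

Duration effect: -D_mod·Δy = -12.99 × (-0.006) = +0.077940
Convexity effect: ½·C·(Δy)² = 0.5 × 266.9 × (-0.006)² = +0.0048042
ΔP/P ≈ +0.077940 + 0.0048042 = +0.0827442
ΔP ≈ 125.44 × (+0.0827442) = +10.379432448.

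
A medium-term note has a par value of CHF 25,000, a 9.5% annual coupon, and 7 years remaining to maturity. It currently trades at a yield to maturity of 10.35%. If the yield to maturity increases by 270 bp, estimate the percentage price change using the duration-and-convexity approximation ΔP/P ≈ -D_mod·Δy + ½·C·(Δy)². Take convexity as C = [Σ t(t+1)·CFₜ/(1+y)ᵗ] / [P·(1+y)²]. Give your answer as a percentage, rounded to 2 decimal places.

With y = 0.1035:
  t   CF        PV=CF/(1+0.1035)^t    t·PV        t(t+1)·PV
  1     2,375.00     2,152.2429     2,152.2429       4,304.4857
  2     2,375.00     1,950.3787     3,900.7573      11,702.2720
  3     2,375.00     1,767.4478     5,302.3435      21,209.3739
  4     2,375.00     1,601.6745     6,406.6980      32,033.4902
  5     2,375.00     1,451.4495     7,257.2474      43,543.4846
  6     2,375.00     1,315.3144     7,891.8867      55,243.2066
  7    27,375.00    13,738.7672    96,171.3706     769,370.9646
  Σ                 23,977.2750   129,082.5464     937,407.2776
P = 23,977.2750; D_Mac = 5.38354 yrs; D_mod = 4.87860 yrs; C = 32.10582.
Duration effect: -4.87860 × (+0.027) = -0.131722
Convexity effect: 0.5 × 32.10582 × (0.027)² = +0.0117026
ΔP/P ≈ -0.131722 + 0.0117026 = -0.120020 = -12.0020%.

-12.00%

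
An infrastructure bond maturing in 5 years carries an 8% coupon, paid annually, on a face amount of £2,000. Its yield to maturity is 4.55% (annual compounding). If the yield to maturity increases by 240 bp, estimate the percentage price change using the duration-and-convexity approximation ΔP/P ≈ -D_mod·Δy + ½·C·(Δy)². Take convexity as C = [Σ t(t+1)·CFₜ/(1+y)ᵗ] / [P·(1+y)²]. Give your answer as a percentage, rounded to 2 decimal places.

With y = 0.0455:
  t   CF        PV=CF/(1+0.0455)^t    t·PV        t(t+1)·PV
  1       160.00       153.0368       153.0368         306.0736
  2       160.00       146.3767       292.7534         878.2601
  3       160.00       140.0064       420.0192       1,680.0767
  4       160.00       133.9133       535.6534       2,678.2668
  5     2,160.00     1,729.1536     8,645.7678      51,874.6071
  Σ                  2,302.4868    10,047.2306      57,417.2843
P = 2,302.4868; D_Mac = 4.36364 yrs; D_mod = 4.17374 yrs; C = 22.81379.
Duration effect: -4.17374 × (+0.024) = -0.100170
Convexity effect: 0.5 × 22.81379 × (0.024)² = +0.0065704
ΔP/P ≈ -0.100170 + 0.0065704 = -0.093599 = -9.3599%.

-9.36%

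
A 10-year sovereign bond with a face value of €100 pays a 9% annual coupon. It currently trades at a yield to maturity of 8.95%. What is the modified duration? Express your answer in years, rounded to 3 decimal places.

6.425 years

Periodic yield y = 0.0895. First find Macaulay duration:
  t   CF        PV=CF/(1+0.0895)^t    t·PV
  1         9.00         8.2607         8.2607
  2         9.00         7.5821        15.1641
  3         9.00         6.9592        20.8777
  4         9.00         6.3875        25.5502
  5         9.00         5.8628        29.3141
  6         9.00         5.3812        32.2872
  7         9.00         4.9391        34.5740
  8         9.00         4.5334        36.2672
  9         9.00         4.1610        37.4490
  10      109.00        46.2545       462.5452
  Σ                    100.3216       702.2893
P = 100.3216; Macaulay duration = 702.2893 / 100.3216 = 7.00038 years.
Modified duration = D_Mac / (1 + y) = 7.00038 / 1.0895 = 6.42532 years.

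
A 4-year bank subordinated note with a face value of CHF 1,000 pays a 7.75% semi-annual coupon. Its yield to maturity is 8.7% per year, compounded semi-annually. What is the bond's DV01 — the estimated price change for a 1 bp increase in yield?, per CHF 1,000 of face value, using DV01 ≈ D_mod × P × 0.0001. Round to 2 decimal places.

CHF 0.33

Periodic yield y = 0.0435.
  t   CF        PV=CF/(1+0.0435)^t    t·PV
  1        38.75        37.1346        37.1346
  2        38.75        35.5866        71.1732
  3        38.75        34.1031       102.3094
  4        38.75        32.6815       130.7260
  5        38.75        31.3191       156.5956
  6        38.75        30.0135       180.0811
  7        38.75        28.7624       201.3365
  8     1,038.75       738.8757     5,911.0060
  Σ                    968.4766     6,790.3625
P = 968.4766; D_Mac = 7.01138 half-year periods = 3.50569 yrs; D_mod = 3.35955 yrs.
DV01 ≈ 3.35955 × 968.4766 × 0.0001 = 0.325365.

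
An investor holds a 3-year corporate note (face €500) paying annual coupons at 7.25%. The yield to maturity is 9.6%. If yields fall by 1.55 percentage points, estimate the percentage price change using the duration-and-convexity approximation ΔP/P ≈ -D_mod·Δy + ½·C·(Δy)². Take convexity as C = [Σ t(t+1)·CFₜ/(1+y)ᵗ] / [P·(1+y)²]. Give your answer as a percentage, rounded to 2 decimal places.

With y = 0.096:
  t   CF        PV=CF/(1+0.096)^t    t·PV        t(t+1)·PV
  1        36.25        33.0748        33.0748          66.1496
  2        36.25        30.1778        60.3555         181.0665
  3       536.25       407.3199     1,221.9597       4,887.8390
  Σ                    470.5725     1,315.3901       5,135.0551
P = 470.5725; D_Mac = 2.79530 yrs; D_mod = 2.55045 yrs; C = 9.08443.
Duration effect: -2.55045 × (-0.0155) = +0.039532
Convexity effect: 0.5 × 9.08443 × (-0.0155)² = +0.0010913
ΔP/P ≈ +0.039532 + 0.0010913 = +0.040623 = +4.0623%.

+4.06%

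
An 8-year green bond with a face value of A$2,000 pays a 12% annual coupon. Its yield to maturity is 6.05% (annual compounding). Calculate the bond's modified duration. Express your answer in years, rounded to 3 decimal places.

5.593 years

Periodic yield y = 0.0605. First find Macaulay duration:
  t   CF        PV=CF/(1+0.0605)^t    t·PV
  1       240.00       226.3083       226.3083
  2       240.00       213.3978       426.7956
  3       240.00       201.2237       603.6712
  4       240.00       189.7442       758.9769
  5       240.00       178.9196       894.5979
  6       240.00       168.7125     1,012.2749
  7       240.00       159.0877     1,113.6137
  8     2,240.00     1,400.1115    11,200.8923
  Σ                  2,737.5054    16,237.1308
P = 2,737.5054; Macaulay duration = 16,237.1308 / 2,737.5054 = 5.93136 years.
Modified duration = D_Mac / (1 + y) = 5.93136 / 1.0605 = 5.59298 years.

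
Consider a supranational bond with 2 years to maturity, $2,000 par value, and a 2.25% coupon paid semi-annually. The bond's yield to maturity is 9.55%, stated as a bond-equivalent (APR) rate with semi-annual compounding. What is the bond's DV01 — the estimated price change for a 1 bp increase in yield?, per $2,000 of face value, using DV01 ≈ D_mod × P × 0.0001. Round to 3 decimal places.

$0.326

Periodic yield y = 0.04775.
  t   CF        PV=CF/(1+0.04775)^t    t·PV
  1        22.50        21.4746        21.4746
  2        22.50        20.4959        40.9918
  3        22.50        19.5618        58.6855
  4     2,022.50     1,678.2546     6,713.0185
  Σ                  1,739.7870     6,834.1704
P = 1,739.7870; D_Mac = 3.92817 half-year periods = 1.96408 yrs; D_mod = 1.87457 yrs.
DV01 ≈ 1.87457 × 1,739.7870 × 0.0001 = 0.326136.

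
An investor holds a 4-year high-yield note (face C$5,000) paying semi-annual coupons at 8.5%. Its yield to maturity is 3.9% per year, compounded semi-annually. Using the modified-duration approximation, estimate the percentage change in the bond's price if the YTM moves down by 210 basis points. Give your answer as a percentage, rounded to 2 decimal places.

+7.25%

Periodic yield y = 0.0195. Modified duration first:
  t   CF        PV=CF/(1+0.0195)^t    t·PV
  1       212.50       208.4355       208.4355
  2       212.50       204.4488       408.8975
  3       212.50       200.5383       601.6148
  4       212.50       196.7026       786.8102
  5       212.50       192.9402       964.7011
  6       212.50       189.2499     1,135.4991
  7       212.50       185.6301     1,299.4105
  8     5,212.50     4,466.3035    35,730.4276
  Σ                  5,844.2487    41,135.7964
P = 5,844.2487; D_Mac = 7.03868 half-year periods = 3.51934 yrs; D_mod = 3.51934/(1+0.0195) = 3.45203 yrs.
ΔP/P ≈ -D_mod · Δy = -3.45203 × (-0.021) = +0.072493 = +7.2493%.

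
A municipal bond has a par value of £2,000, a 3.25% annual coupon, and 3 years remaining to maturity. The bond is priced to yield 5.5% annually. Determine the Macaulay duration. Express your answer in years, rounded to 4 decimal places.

Periodic yield y = 0.055. Discount each cash flow and weight by its year:
  t   CF        PV=CF/(1+0.055)^t    t·PV
  1        65.00        61.6114        61.6114
  2        65.00        58.3994       116.7988
  3     2,065.00     1,758.5822     5,275.7466
  Σ                  1,878.5930     5,454.1568
Price P = Σ PV = 1,878.5930.
Macaulay duration = Σ(t·PV) / P = 5,454.1568 / 1,878.5930 = 2.90332 years.

2.9033 years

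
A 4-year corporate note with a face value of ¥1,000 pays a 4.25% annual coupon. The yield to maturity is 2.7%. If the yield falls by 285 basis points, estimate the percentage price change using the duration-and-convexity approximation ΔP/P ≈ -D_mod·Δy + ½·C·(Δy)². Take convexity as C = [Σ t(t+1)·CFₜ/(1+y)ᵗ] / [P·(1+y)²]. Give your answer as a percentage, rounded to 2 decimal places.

With y = 0.027:
  t   CF        PV=CF/(1+0.027)^t    t·PV        t(t+1)·PV
  1        42.50        41.3827        41.3827          82.7653
  2        42.50        40.2947        80.5894         241.7683
  3        42.50        39.2354       117.7061         470.8243
  4     1,042.50       937.1180     3,748.4721      18,742.3604
  Σ                  1,058.0308     3,988.1502      19,537.7183
P = 1,058.0308; D_Mac = 3.76941 yrs; D_mod = 3.67031 yrs; C = 17.50792.
Duration effect: -3.67031 × (-0.0285) = +0.104604
Convexity effect: 0.5 × 17.50792 × (-0.0285)² = +0.0071104
ΔP/P ≈ +0.104604 + 0.0071104 = +0.111714 = +11.1714%.

+11.17%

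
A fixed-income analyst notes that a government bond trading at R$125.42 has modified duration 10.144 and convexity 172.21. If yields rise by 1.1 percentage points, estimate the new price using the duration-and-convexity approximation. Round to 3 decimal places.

Duration effect: -D_mod·Δy = -10.144 × (+0.011) = -0.111584
Convexity effect: ½·C·(Δy)² = 0.5 × 172.21 × (0.011)² = +0.010418705
ΔP/P ≈ -0.111584 + 0.010418705 = -0.101165295
New price ≈ 125.42 × (1 - 0.101165295) = 112.7318487011.

R$112.732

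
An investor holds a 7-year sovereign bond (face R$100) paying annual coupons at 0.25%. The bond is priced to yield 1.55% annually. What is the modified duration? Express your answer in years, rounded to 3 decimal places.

6.839 years

Periodic yield y = 0.0155. First find Macaulay duration:
  t   CF        PV=CF/(1+0.0155)^t    t·PV
  1         0.25         0.2462         0.2462
  2         0.25         0.2424         0.4849
  3         0.25         0.2387         0.7162
  4         0.25         0.2351         0.9403
  5         0.25         0.2315         1.1575
  6         0.25         0.2280         1.3678
  7       100.25        90.0171       630.1195
  Σ                     91.4389       635.0323
P = 91.4389; Macaulay duration = 635.0323 / 91.4389 = 6.94488 years.
Modified duration = D_Mac / (1 + y) = 6.94488 / 1.0155 = 6.83887 years.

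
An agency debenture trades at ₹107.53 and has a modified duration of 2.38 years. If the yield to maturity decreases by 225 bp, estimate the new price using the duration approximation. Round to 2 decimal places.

₹113.29

Duration approximation: ΔP/P ≈ -D_mod · Δy = -2.38 × (-0.0225) = +0.053550.
New price ≈ 107.53 × (1 + 0.053550) = 113.2882315.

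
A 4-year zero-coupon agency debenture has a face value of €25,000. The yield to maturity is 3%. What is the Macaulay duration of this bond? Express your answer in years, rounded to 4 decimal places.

4.0000 years

A zero-coupon bond has a single cash flow at maturity, so its Macaulay duration equals its maturity: 4 years.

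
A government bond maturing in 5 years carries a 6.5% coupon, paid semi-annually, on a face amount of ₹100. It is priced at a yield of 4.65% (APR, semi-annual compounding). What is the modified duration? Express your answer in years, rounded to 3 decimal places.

4.278 years

Periodic yield y = 0.02325. First find Macaulay duration:
  t   CF        PV=CF/(1+0.02325)^t    t·PV
  1         3.25         3.1762         3.1762
  2         3.25         3.1040         6.2080
  3         3.25         3.0335         9.1004
  4         3.25         2.9645        11.8581
  5         3.25         2.8972        14.4859
  6         3.25         2.8313        16.9881
  7         3.25         2.7670        19.3691
  8         3.25         2.7041        21.6331
  9         3.25         2.6427        23.7843
  10      103.25        82.0489       820.4886
  Σ                    108.1694       947.0916
P = 108.1694; Macaulay duration = 947.0916 / 108.1694 = 8.75564 half-year periods = 4.37782 years.
Modified duration = D_Mac / (1 + y) = 4.37782 / 1.02325 = 4.27835 years.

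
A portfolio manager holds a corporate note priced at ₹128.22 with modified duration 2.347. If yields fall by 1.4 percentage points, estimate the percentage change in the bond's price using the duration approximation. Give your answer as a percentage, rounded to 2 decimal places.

+3.29%

Duration approximation: ΔP/P ≈ -D_mod · Δy = -2.347 × (-0.014) = +0.032858.
As a percentage: +3.2858%.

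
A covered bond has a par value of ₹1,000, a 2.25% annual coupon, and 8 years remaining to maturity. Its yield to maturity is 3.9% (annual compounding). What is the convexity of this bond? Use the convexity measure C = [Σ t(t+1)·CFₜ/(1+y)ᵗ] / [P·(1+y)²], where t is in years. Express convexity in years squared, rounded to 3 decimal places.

59.719

With y = 0.039:
  t   CF        PV=CF/(1+0.039)^t    t·PV        t(t+1)·PV
  1        22.50        21.6554        21.6554          43.3109
  2        22.50        20.8426        41.6852         125.0555
  3        22.50        20.0602        60.1807         240.7227
  4        22.50        19.3072        77.2290         386.1449
  5        22.50        18.5825        92.9126         557.4758
  6        22.50        17.8850       107.3101         751.1705
  7        22.50        17.2137       120.4957         963.9660
  8     1,022.50       752.9028     6,023.2227      54,209.0046
  Σ                    888.4495     6,544.6915      57,276.8509
P = 888.4495.
Convexity = Σ t(t+1)·PV / [P·(1+y)²] = 57,276.8509 / (888.4495 × 1.079521) = 59.71938.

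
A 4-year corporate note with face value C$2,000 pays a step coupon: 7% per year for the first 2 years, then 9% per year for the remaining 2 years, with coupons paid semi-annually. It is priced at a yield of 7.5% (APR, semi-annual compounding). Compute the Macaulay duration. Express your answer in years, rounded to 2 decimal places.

Periodic yield y = 0.0375. Discount each cash flow and weight by its period:
  t   CF        PV=CF/(1+0.0375)^t    t·PV
  1        70.00        67.4699        67.4699
  2        70.00        65.0312       130.0624
  3        70.00        62.6807       188.0421
  4        70.00        60.4151       241.6605
  5        90.00        74.8690       374.3450
  6        90.00        72.1629       432.9773
  7        90.00        69.5546       486.8821
  8     2,090.00     1,556.8309    12,454.6472
  Σ                  2,029.0143    14,376.0864
Price P = Σ PV = 2,029.0143.
Macaulay duration = Σ(t·PV) / P = 14,376.0864 / 2,029.0143 = 7.08526 half-year periods.
In years: 7.08526 / 2 = 3.54263 years.

3.54 years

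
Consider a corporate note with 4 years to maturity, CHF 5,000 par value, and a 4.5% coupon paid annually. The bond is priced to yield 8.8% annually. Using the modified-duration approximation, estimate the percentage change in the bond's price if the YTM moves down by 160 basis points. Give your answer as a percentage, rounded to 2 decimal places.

+5.48%

Periodic yield y = 0.088. Modified duration first:
  t   CF        PV=CF/(1+0.088)^t    t·PV
  1       225.00       206.8015       206.8015
  2       225.00       190.0749       380.1498
  3       225.00       174.7012       524.1035
  4     5,225.00     3,728.8139    14,915.2558
  Σ                  4,300.3915    16,026.3105
P = 4,300.3915; D_Mac = 3.72671 yrs; D_mod = 3.72671/(1+0.088) = 3.42528 yrs.
ΔP/P ≈ -D_mod · Δy = -3.42528 × (-0.016) = +0.054805 = +5.4805%.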